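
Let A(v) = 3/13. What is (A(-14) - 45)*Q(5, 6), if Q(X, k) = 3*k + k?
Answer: -13968/13 ≈ -1074.5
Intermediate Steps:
Q(X, k) = 4*k
A(v) = 3/13 (A(v) = 3*(1/13) = 3/13)
(A(-14) - 45)*Q(5, 6) = (3/13 - 45)*(4*6) = -582/13*24 = -13968/13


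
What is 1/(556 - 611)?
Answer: -1/55 ≈ -0.018182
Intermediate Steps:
1/(556 - 611) = 1/(-55) = -1/55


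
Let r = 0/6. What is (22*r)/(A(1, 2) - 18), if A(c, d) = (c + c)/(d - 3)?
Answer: 0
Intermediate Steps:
r = 0 (r = 0*(⅙) = 0)
A(c, d) = 2*c/(-3 + d) (A(c, d) = (2*c)/(-3 + d) = 2*c/(-3 + d))
(22*r)/(A(1, 2) - 18) = (22*0)/(2*1/(-3 + 2) - 18) = 0/(2*1/(-1) - 18) = 0/(2*1*(-1) - 18) = 0/(-2 - 18) = 0/(-20) = 0*(-1/20) = 0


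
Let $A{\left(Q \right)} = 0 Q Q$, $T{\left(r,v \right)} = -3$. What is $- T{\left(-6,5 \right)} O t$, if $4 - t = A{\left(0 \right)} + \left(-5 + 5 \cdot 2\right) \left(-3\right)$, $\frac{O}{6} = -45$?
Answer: $-15390$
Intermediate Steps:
$O = -270$ ($O = 6 \left(-45\right) = -270$)
$A{\left(Q \right)} = 0$ ($A{\left(Q \right)} = 0 Q = 0$)
$t = 19$ ($t = 4 - \left(0 + \left(-5 + 5 \cdot 2\right) \left(-3\right)\right) = 4 - \left(0 + \left(-5 + 10\right) \left(-3\right)\right) = 4 - \left(0 + 5 \left(-3\right)\right) = 4 - \left(0 - 15\right) = 4 - -15 = 4 + 15 = 19$)
$- T{\left(-6,5 \right)} O t = - \left(-3\right) \left(-270\right) 19 = - 810 \cdot 19 = \left(-1\right) 15390 = -15390$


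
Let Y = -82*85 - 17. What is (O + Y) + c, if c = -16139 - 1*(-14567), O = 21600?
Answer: 13041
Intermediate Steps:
c = -1572 (c = -16139 + 14567 = -1572)
Y = -6987 (Y = -6970 - 17 = -6987)
(O + Y) + c = (21600 - 6987) - 1572 = 14613 - 1572 = 13041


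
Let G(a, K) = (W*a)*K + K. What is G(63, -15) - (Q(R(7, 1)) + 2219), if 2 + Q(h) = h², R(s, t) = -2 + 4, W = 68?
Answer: -66496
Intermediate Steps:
G(a, K) = K + 68*K*a (G(a, K) = (68*a)*K + K = 68*K*a + K = K + 68*K*a)
R(s, t) = 2
Q(h) = -2 + h²
G(63, -15) - (Q(R(7, 1)) + 2219) = -15*(1 + 68*63) - ((-2 + 2²) + 2219) = -15*(1 + 4284) - ((-2 + 4) + 2219) = -15*4285 - (2 + 2219) = -64275 - 1*2221 = -64275 - 2221 = -66496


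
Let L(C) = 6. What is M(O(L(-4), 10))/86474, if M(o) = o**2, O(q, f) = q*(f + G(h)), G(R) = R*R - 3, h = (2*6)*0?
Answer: 882/43237 ≈ 0.020399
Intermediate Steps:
h = 0 (h = 12*0 = 0)
G(R) = -3 + R**2 (G(R) = R**2 - 3 = -3 + R**2)
O(q, f) = q*(-3 + f) (O(q, f) = q*(f + (-3 + 0**2)) = q*(f + (-3 + 0)) = q*(f - 3) = q*(-3 + f))
M(O(L(-4), 10))/86474 = (6*(-3 + 10))**2/86474 = (6*7)**2*(1/86474) = 42**2*(1/86474) = 1764*(1/86474) = 882/43237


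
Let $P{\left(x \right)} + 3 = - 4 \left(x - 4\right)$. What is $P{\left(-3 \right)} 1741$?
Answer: $43525$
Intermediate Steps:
$P{\left(x \right)} = 13 - 4 x$ ($P{\left(x \right)} = -3 - 4 \left(x - 4\right) = -3 - 4 \left(-4 + x\right) = -3 - \left(-16 + 4 x\right) = 13 - 4 x$)
$P{\left(-3 \right)} 1741 = \left(13 - -12\right) 1741 = \left(13 + 12\right) 1741 = 25 \cdot 1741 = 43525$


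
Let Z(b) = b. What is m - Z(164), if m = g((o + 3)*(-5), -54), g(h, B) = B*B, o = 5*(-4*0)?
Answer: 2752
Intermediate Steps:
o = 0 (o = 5*0 = 0)
g(h, B) = B²
m = 2916 (m = (-54)² = 2916)
m - Z(164) = 2916 - 1*164 = 2916 - 164 = 2752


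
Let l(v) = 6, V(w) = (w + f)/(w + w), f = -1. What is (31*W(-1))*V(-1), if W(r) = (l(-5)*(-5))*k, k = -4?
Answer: 3720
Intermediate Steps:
V(w) = (-1 + w)/(2*w) (V(w) = (w - 1)/(w + w) = (-1 + w)/((2*w)) = (-1 + w)*(1/(2*w)) = (-1 + w)/(2*w))
W(r) = 120 (W(r) = (6*(-5))*(-4) = -30*(-4) = 120)
(31*W(-1))*V(-1) = (31*120)*((1/2)*(-1 - 1)/(-1)) = 3720*((1/2)*(-1)*(-2)) = 3720*1 = 3720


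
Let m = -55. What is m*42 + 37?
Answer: -2273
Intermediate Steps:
m*42 + 37 = -55*42 + 37 = -2310 + 37 = -2273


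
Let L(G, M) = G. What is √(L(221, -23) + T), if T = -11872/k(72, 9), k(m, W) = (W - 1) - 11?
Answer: √37605/3 ≈ 64.640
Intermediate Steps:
k(m, W) = -12 + W (k(m, W) = (-1 + W) - 11 = -12 + W)
T = 11872/3 (T = -11872/(-12 + 9) = -11872/(-3) = -11872*(-⅓) = 11872/3 ≈ 3957.3)
√(L(221, -23) + T) = √(221 + 11872/3) = √(12535/3) = √37605/3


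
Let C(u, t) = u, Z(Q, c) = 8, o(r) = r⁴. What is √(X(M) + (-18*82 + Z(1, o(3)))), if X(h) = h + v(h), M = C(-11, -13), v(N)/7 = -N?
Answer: I*√1402 ≈ 37.443*I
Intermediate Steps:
v(N) = -7*N (v(N) = 7*(-N) = -7*N)
M = -11
X(h) = -6*h (X(h) = h - 7*h = -6*h)
√(X(M) + (-18*82 + Z(1, o(3)))) = √(-6*(-11) + (-18*82 + 8)) = √(66 + (-1476 + 8)) = √(66 - 1468) = √(-1402) = I*√1402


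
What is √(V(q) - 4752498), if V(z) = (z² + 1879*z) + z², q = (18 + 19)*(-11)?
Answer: 3*I*√576217 ≈ 2277.3*I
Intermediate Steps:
q = -407 (q = 37*(-11) = -407)
V(z) = 2*z² + 1879*z
√(V(q) - 4752498) = √(-407*(1879 + 2*(-407)) - 4752498) = √(-407*(1879 - 814) - 4752498) = √(-407*1065 - 4752498) = √(-433455 - 4752498) = √(-5185953) = 3*I*√576217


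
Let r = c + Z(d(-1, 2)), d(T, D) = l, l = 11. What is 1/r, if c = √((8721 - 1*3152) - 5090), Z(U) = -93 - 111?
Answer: -204/41137 - √479/41137 ≈ -0.0054911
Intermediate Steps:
d(T, D) = 11
Z(U) = -204
c = √479 (c = √((8721 - 3152) - 5090) = √(5569 - 5090) = √479 ≈ 21.886)
r = -204 + √479 (r = √479 - 204 = -204 + √479 ≈ -182.11)
1/r = 1/(-204 + √479)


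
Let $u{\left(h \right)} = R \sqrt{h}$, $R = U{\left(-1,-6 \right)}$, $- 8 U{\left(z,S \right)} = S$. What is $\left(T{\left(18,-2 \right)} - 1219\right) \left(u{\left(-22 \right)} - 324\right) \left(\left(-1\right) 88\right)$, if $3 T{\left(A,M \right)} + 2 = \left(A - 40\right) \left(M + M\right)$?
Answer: $-33938784 + 78562 i \sqrt{22} \approx -3.3939 \cdot 10^{7} + 3.6849 \cdot 10^{5} i$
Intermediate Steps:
$U{\left(z,S \right)} = - \frac{S}{8}$
$T{\left(A,M \right)} = - \frac{2}{3} + \frac{2 M \left(-40 + A\right)}{3}$ ($T{\left(A,M \right)} = - \frac{2}{3} + \frac{\left(A - 40\right) \left(M + M\right)}{3} = - \frac{2}{3} + \frac{\left(-40 + A\right) 2 M}{3} = - \frac{2}{3} + \frac{2 M \left(-40 + A\right)}{3}$)
$R = \frac{3}{4}$ ($R = \left(- \frac{1}{8}\right) \left(-6\right) = \frac{3}{4} \approx 0.75$)
$u{\left(h \right)} = \frac{3 \sqrt{h}}{4}$
$\left(T{\left(18,-2 \right)} - 1219\right) \left(u{\left(-22 \right)} - 324\right) \left(\left(-1\right) 88\right) = \left(\left(- \frac{2}{3} - - \frac{160}{3} + \frac{2}{3} \cdot 18 \left(-2\right)\right) - 1219\right) \left(\frac{3 \sqrt{-22}}{4} - 324\right) \left(\left(-1\right) 88\right) = \left(\left(- \frac{2}{3} + \frac{160}{3} - 24\right) - 1219\right) \left(\frac{3 i \sqrt{22}}{4} - 324\right) \left(-88\right) = \left(\frac{86}{3} - 1219\right) \left(\frac{3 i \sqrt{22}}{4} - 324\right) \left(-88\right) = - \frac{3571 \left(-324 + \frac{3 i \sqrt{22}}{4}\right)}{3} \left(-88\right) = \left(385668 - \frac{3571 i \sqrt{22}}{4}\right) \left(-88\right) = -33938784 + 78562 i \sqrt{22}$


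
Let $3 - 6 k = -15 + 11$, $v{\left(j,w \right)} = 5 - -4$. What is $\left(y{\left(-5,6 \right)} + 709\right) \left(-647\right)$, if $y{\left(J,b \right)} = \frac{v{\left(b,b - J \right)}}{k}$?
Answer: $- \frac{3245999}{7} \approx -4.6371 \cdot 10^{5}$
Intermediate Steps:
$v{\left(j,w \right)} = 9$ ($v{\left(j,w \right)} = 5 + 4 = 9$)
$k = \frac{7}{6}$ ($k = \frac{1}{2} - \frac{-15 + 11}{6} = \frac{1}{2} - - \frac{2}{3} = \frac{1}{2} + \frac{2}{3} = \frac{7}{6} \approx 1.1667$)
$y{\left(J,b \right)} = \frac{54}{7}$ ($y{\left(J,b \right)} = \frac{9}{\frac{7}{6}} = 9 \cdot \frac{6}{7} = \frac{54}{7}$)
$\left(y{\left(-5,6 \right)} + 709\right) \left(-647\right) = \left(\frac{54}{7} + 709\right) \left(-647\right) = \frac{5017}{7} \left(-647\right) = - \frac{3245999}{7}$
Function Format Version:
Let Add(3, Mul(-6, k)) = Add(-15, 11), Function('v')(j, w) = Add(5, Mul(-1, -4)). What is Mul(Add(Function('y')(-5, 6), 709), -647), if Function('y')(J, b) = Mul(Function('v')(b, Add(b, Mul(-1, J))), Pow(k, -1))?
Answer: Rational(-3245999, 7) ≈ -4.6371e+5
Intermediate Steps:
Function('v')(j, w) = 9 (Function('v')(j, w) = Add(5, 4) = 9)
k = Rational(7, 6) (k = Add(Rational(1, 2), Mul(Rational(-1, 6), Add(-15, 11))) = Add(Rational(1, 2), Mul(Rational(-1, 6), -4)) = Add(Rational(1, 2), Rational(2, 3)) = Rational(7, 6) ≈ 1.1667)
Function('y')(J, b) = Rational(54, 7) (Function('y')(J, b) = Mul(9, Pow(Rational(7, 6), -1)) = Mul(9, Rational(6, 7)) = Rational(54, 7))
Mul(Add(Function('y')(-5, 6), 709), -647) = Mul(Add(Rational(54, 7), 709), -647) = Mul(Rational(5017, 7), -647) = Rational(-3245999, 7)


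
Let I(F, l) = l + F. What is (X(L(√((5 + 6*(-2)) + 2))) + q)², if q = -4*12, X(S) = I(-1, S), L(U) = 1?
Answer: 2304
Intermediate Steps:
I(F, l) = F + l
X(S) = -1 + S
q = -48
(X(L(√((5 + 6*(-2)) + 2))) + q)² = ((-1 + 1) - 48)² = (0 - 48)² = (-48)² = 2304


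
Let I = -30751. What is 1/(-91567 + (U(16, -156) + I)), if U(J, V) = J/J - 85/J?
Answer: -16/1957157 ≈ -8.1751e-6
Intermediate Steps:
U(J, V) = 1 - 85/J
1/(-91567 + (U(16, -156) + I)) = 1/(-91567 + ((-85 + 16)/16 - 30751)) = 1/(-91567 + ((1/16)*(-69) - 30751)) = 1/(-91567 + (-69/16 - 30751)) = 1/(-91567 - 492085/16) = 1/(-1957157/16) = -16/1957157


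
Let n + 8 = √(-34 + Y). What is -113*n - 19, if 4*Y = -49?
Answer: 885 - 113*I*√185/2 ≈ 885.0 - 768.48*I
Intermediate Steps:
Y = -49/4 (Y = (¼)*(-49) = -49/4 ≈ -12.250)
n = -8 + I*√185/2 (n = -8 + √(-34 - 49/4) = -8 + √(-185/4) = -8 + I*√185/2 ≈ -8.0 + 6.8007*I)
-113*n - 19 = -113*(-8 + I*√185/2) - 19 = (904 - 113*I*√185/2) - 19 = 885 - 113*I*√185/2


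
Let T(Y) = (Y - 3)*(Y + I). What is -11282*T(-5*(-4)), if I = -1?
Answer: -3644086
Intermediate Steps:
T(Y) = (-1 + Y)*(-3 + Y) (T(Y) = (Y - 3)*(Y - 1) = (-3 + Y)*(-1 + Y) = (-1 + Y)*(-3 + Y))
-11282*T(-5*(-4)) = -11282*(3 + (-5*(-4))**2 - (-20)*(-4)) = -11282*(3 + 20**2 - 4*20) = -11282*(3 + 400 - 80) = -11282*323 = -3644086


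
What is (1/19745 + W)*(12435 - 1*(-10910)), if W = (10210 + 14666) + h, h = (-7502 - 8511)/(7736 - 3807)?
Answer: 9008913786168856/15515621 ≈ 5.8063e+8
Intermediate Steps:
h = -16013/3929 ≈ -4.0756
W = 97721791/3929 (W = (10210 + 14666) - 16013/3929 = 24876 - 16013/3929 = 97721791/3929 ≈ 24872.)
(1/19745 + W)*(12435 - 1*(-10910)) = (1/19745 + 97721791/3929)*(12435 - 1*(-10910)) = (1/19745 + 97721791/3929)*(12435 + 10910) = (1929516767224/77578105)*23345 = 9008913786168856/15515621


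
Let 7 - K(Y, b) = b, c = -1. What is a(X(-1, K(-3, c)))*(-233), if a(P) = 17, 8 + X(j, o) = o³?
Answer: -3961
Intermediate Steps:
K(Y, b) = 7 - b
X(j, o) = -8 + o³
a(X(-1, K(-3, c)))*(-233) = 17*(-233) = -3961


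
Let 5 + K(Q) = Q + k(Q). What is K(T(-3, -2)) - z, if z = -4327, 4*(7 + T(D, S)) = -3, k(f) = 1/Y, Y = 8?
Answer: 34515/8 ≈ 4314.4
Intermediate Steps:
k(f) = ⅛ (k(f) = 1/8 = ⅛)
T(D, S) = -31/4 (T(D, S) = -7 + (¼)*(-3) = -7 - ¾ = -31/4)
K(Q) = -39/8 + Q (K(Q) = -5 + (Q + ⅛) = -5 + (⅛ + Q) = -39/8 + Q)
K(T(-3, -2)) - z = (-39/8 - 31/4) - 1*(-4327) = -101/8 + 4327 = 34515/8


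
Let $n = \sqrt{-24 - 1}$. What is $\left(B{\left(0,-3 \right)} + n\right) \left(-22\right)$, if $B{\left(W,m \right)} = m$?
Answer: $66 - 110 i \approx 66.0 - 110.0 i$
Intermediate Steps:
$n = 5 i$ ($n = \sqrt{-25} = 5 i \approx 5.0 i$)
$\left(B{\left(0,-3 \right)} + n\right) \left(-22\right) = \left(-3 + 5 i\right) \left(-22\right) = 66 - 110 i$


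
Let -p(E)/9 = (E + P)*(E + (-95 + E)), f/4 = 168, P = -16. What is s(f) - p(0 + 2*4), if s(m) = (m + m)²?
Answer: 1812024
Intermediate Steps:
f = 672 (f = 4*168 = 672)
s(m) = 4*m² (s(m) = (2*m)² = 4*m²)
p(E) = -9*(-95 + 2*E)*(-16 + E) (p(E) = -9*(E - 16)*(E + (-95 + E)) = -9*(-16 + E)*(-95 + 2*E) = -9*(-95 + 2*E)*(-16 + E))
s(f) - p(0 + 2*4) = 4*672² - (-13680 - 18*(0 + 2*4)² + 1143*(0 + 2*4)) = 4*451584 - (-13680 - 18*(0 + 8)² + 1143*(0 + 8)) = 1806336 - (-13680 - 18*8² + 1143*8) = 1806336 - (-13680 - 18*64 + 9144) = 1806336 - (-13680 - 1152 + 9144) = 1806336 - 1*(-5688) = 1806336 + 5688 = 1812024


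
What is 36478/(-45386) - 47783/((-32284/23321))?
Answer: 25287295426823/732620812 ≈ 34516.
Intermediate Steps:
36478/(-45386) - 47783/((-32284/23321)) = 36478*(-1/45386) - 47783/((-32284*1/23321)) = -18239/22693 - 47783/(-32284/23321) = -18239/22693 - 47783*(-23321/32284) = -18239/22693 + 1114347343/32284 = 25287295426823/732620812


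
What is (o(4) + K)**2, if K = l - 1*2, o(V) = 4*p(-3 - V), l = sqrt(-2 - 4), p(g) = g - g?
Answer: (2 - I*sqrt(6))**2 ≈ -2.0 - 9.798*I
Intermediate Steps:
p(g) = 0
l = I*sqrt(6) (l = sqrt(-6) = I*sqrt(6) ≈ 2.4495*I)
o(V) = 0 (o(V) = 4*0 = 0)
K = -2 + I*sqrt(6) (K = I*sqrt(6) - 1*2 = I*sqrt(6) - 2 = -2 + I*sqrt(6) ≈ -2.0 + 2.4495*I)
(o(4) + K)**2 = (0 + (-2 + I*sqrt(6)))**2 = (-2 + I*sqrt(6))**2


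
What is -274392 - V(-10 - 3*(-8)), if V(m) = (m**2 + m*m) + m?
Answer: -274798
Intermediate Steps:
V(m) = m + 2*m**2 (V(m) = (m**2 + m**2) + m = 2*m**2 + m = m + 2*m**2)
-274392 - V(-10 - 3*(-8)) = -274392 - (-10 - 3*(-8))*(1 + 2*(-10 - 3*(-8))) = -274392 - (-10 + 24)*(1 + 2*(-10 + 24)) = -274392 - 14*(1 + 2*14) = -274392 - 14*(1 + 28) = -274392 - 14*29 = -274392 - 1*406 = -274392 - 406 = -274798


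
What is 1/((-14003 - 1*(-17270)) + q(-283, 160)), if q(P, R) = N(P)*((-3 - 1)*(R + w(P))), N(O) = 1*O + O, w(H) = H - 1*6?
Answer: -1/288789 ≈ -3.4627e-6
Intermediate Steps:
w(H) = -6 + H (w(H) = H - 6 = -6 + H)
N(O) = 2*O (N(O) = O + O = 2*O)
q(P, R) = 2*P*(24 - 4*P - 4*R) (q(P, R) = (2*P)*((-3 - 1)*(R + (-6 + P))) = (2*P)*(-4*(-6 + P + R)) = (2*P)*(24 - 4*P - 4*R) = 2*P*(24 - 4*P - 4*R))
1/((-14003 - 1*(-17270)) + q(-283, 160)) = 1/((-14003 - 1*(-17270)) + 8*(-283)*(6 - 1*(-283) - 1*160)) = 1/((-14003 + 17270) + 8*(-283)*(6 + 283 - 160)) = 1/(3267 + 8*(-283)*129) = 1/(3267 - 292056) = 1/(-288789) = -1/288789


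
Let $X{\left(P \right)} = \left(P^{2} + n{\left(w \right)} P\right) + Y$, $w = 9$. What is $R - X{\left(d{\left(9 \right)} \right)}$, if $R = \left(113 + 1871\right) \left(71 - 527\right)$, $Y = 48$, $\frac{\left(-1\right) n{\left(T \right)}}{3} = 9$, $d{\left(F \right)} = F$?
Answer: $-904590$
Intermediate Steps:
$n{\left(T \right)} = -27$ ($n{\left(T \right)} = \left(-3\right) 9 = -27$)
$X{\left(P \right)} = 48 + P^{2} - 27 P$ ($X{\left(P \right)} = \left(P^{2} - 27 P\right) + 48 = 48 + P^{2} - 27 P$)
$R = -904704$ ($R = 1984 \left(-456\right) = -904704$)
$R - X{\left(d{\left(9 \right)} \right)} = -904704 - \left(48 + 9^{2} - 243\right) = -904704 - \left(48 + 81 - 243\right) = -904704 - -114 = -904704 + 114 = -904590$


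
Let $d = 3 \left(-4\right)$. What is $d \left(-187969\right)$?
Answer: $2255628$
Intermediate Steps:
$d = -12$
$d \left(-187969\right) = \left(-12\right) \left(-187969\right) = 2255628$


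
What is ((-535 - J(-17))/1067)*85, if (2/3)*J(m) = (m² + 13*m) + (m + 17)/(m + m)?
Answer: -54145/1067 ≈ -50.745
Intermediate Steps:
J(m) = 3*m²/2 + 39*m/2 + 3*(17 + m)/(4*m) (J(m) = 3*((m² + 13*m) + (m + 17)/(m + m))/2 = 3*((m² + 13*m) + (17 + m)/((2*m)))/2 = 3*((m² + 13*m) + (17 + m)*(1/(2*m)))/2 = 3*((m² + 13*m) + (17 + m)/(2*m))/2 = 3*(m² + 13*m + (17 + m)/(2*m))/2 = 3*m²/2 + 39*m/2 + 3*(17 + m)/(4*m))
((-535 - J(-17))/1067)*85 = ((-535 - 3*(17 - 17*(1 + 2*(-17)² + 26*(-17)))/(4*(-17)))/1067)*85 = ((-535 - 3*(-1)*(17 - 17*(1 + 2*289 - 442))/(4*17))*(1/1067))*85 = ((-535 - 3*(-1)*(17 - 17*(1 + 578 - 442))/(4*17))*(1/1067))*85 = ((-535 - 3*(-1)*(17 - 17*137)/(4*17))*(1/1067))*85 = ((-535 - 3*(-1)*(17 - 2329)/(4*17))*(1/1067))*85 = ((-535 - 3*(-1)*(-2312)/(4*17))*(1/1067))*85 = ((-535 - 1*102)*(1/1067))*85 = ((-535 - 102)*(1/1067))*85 = -637*1/1067*85 = -637/1067*85 = -54145/1067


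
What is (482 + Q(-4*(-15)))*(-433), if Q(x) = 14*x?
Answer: -572426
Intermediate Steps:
(482 + Q(-4*(-15)))*(-433) = (482 + 14*(-4*(-15)))*(-433) = (482 + 14*60)*(-433) = (482 + 840)*(-433) = 1322*(-433) = -572426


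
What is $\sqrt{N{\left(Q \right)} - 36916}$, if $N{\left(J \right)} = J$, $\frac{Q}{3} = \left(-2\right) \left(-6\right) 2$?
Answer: $2 i \sqrt{9211} \approx 191.95 i$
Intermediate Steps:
$Q = 72$ ($Q = 3 \left(-2\right) \left(-6\right) 2 = 3 \cdot 12 \cdot 2 = 3 \cdot 24 = 72$)
$\sqrt{N{\left(Q \right)} - 36916} = \sqrt{72 - 36916} = \sqrt{-36844} = 2 i \sqrt{9211}$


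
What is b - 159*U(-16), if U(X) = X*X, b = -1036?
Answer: -41740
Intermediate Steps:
U(X) = X²
b - 159*U(-16) = -1036 - 159*(-16)² = -1036 - 159*256 = -1036 - 40704 = -41740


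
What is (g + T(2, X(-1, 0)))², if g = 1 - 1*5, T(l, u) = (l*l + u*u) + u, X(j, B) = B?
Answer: 0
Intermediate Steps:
T(l, u) = u + l² + u² (T(l, u) = (l² + u²) + u = u + l² + u²)
g = -4 (g = 1 - 5 = -4)
(g + T(2, X(-1, 0)))² = (-4 + (0 + 2² + 0²))² = (-4 + (0 + 4 + 0))² = (-4 + 4)² = 0² = 0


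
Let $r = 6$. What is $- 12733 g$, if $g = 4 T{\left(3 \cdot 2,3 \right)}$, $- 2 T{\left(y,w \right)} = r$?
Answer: $152796$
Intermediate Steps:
$T{\left(y,w \right)} = -3$ ($T{\left(y,w \right)} = \left(- \frac{1}{2}\right) 6 = -3$)
$g = -12$ ($g = 4 \left(-3\right) = -12$)
$- 12733 g = \left(-12733\right) \left(-12\right) = 152796$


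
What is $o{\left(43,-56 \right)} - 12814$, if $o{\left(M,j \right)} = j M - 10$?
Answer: $-15232$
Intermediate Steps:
$o{\left(M,j \right)} = -10 + M j$ ($o{\left(M,j \right)} = M j - 10 = -10 + M j$)
$o{\left(43,-56 \right)} - 12814 = \left(-10 + 43 \left(-56\right)\right) - 12814 = \left(-10 - 2408\right) - 12814 = -2418 - 12814 = -15232$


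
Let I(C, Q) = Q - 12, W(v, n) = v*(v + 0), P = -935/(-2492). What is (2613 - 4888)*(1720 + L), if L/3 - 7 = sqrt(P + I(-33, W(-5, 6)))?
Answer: -3960775 - 975*sqrt(20765213)/178 ≈ -3.9857e+6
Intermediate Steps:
P = 935/2492 (P = -935*(-1/2492) = 935/2492 ≈ 0.37520)
W(v, n) = v**2 (W(v, n) = v*v = v**2)
I(C, Q) = -12 + Q
L = 21 + 3*sqrt(20765213)/1246 (L = 21 + 3*sqrt(935/2492 + (-12 + (-5)**2)) = 21 + 3*sqrt(935/2492 + (-12 + 25)) = 21 + 3*sqrt(935/2492 + 13) = 21 + 3*sqrt(33331/2492) = 21 + 3*(sqrt(20765213)/1246) = 21 + 3*sqrt(20765213)/1246 ≈ 31.972)
(2613 - 4888)*(1720 + L) = (2613 - 4888)*(1720 + (21 + 3*sqrt(20765213)/1246)) = -2275*(1741 + 3*sqrt(20765213)/1246) = -3960775 - 975*sqrt(20765213)/178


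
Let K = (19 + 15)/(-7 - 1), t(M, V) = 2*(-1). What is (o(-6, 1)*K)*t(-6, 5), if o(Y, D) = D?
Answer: 17/2 ≈ 8.5000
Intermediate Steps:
t(M, V) = -2
K = -17/4 (K = 34/(-8) = 34*(-⅛) = -17/4 ≈ -4.2500)
(o(-6, 1)*K)*t(-6, 5) = (1*(-17/4))*(-2) = -17/4*(-2) = 17/2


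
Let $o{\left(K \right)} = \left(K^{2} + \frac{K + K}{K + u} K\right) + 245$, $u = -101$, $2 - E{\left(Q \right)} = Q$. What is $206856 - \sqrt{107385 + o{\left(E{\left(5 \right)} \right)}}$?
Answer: $206856 - \frac{\sqrt{72763847}}{26} \approx 2.0653 \cdot 10^{5}$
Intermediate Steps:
$E{\left(Q \right)} = 2 - Q$
$o{\left(K \right)} = 245 + K^{2} + \frac{2 K^{2}}{-101 + K}$ ($o{\left(K \right)} = \left(K^{2} + \frac{K + K}{K - 101} K\right) + 245 = \left(K^{2} + \frac{2 K}{-101 + K} K\right) + 245 = \left(K^{2} + \frac{2 K^{2}}{-101 + K}\right) + 245 = 245 + K^{2} + \frac{2 K^{2}}{-101 + K}$)
$206856 - \sqrt{107385 + o{\left(E{\left(5 \right)} \right)}} = 206856 - \sqrt{107385 + \frac{-24745 + \left(2 - 5\right)^{3} - 99 \left(2 - 5\right)^{2} + 245 \left(2 - 5\right)}{-101 + \left(2 - 5\right)}} = 206856 - \sqrt{107385 + \frac{-24745 + \left(-3\right)^{3} - 99 \left(-3\right)^{2} + 245 \left(-3\right)}{-101 - 3}} = 206856 - \sqrt{107385 + \frac{-24745 - 27 - 891 - 735}{-104}} = 206856 - \sqrt{107385 - \frac{-24745 - 27 - 891 - 735}{104}} = 206856 - \sqrt{107385 - - \frac{13199}{52}} = 206856 - \sqrt{107385 + \frac{13199}{52}} = 206856 - \sqrt{\frac{5597219}{52}} = 206856 - \frac{\sqrt{72763847}}{26}$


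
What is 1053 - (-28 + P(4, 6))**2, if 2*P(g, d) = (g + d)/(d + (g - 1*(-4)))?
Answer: 56619/196 ≈ 288.87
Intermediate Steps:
P(g, d) = (d + g)/(2*(4 + d + g)) (P(g, d) = ((g + d)/(d + (g - 1*(-4))))/2 = ((d + g)/(d + (g + 4)))/2 = ((d + g)/(d + (4 + g)))/2 = ((d + g)/(4 + d + g))/2 = (d + g)/(2*(4 + d + g)))
1053 - (-28 + P(4, 6))**2 = 1053 - (-28 + (6 + 4)/(2*(4 + 6 + 4)))**2 = 1053 - (-28 + (1/2)*10/14)**2 = 1053 - (-28 + (1/2)*(1/14)*10)**2 = 1053 - (-28 + 5/14)**2 = 1053 - (-387/14)**2 = 1053 - 1*149769/196 = 1053 - 149769/196 = 56619/196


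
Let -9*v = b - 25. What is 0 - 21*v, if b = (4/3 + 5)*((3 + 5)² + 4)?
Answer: 8519/9 ≈ 946.56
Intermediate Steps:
b = 1292/3 (b = (4*(⅓) + 5)*(8² + 4) = (4/3 + 5)*(64 + 4) = (19/3)*68 = 1292/3 ≈ 430.67)
v = -1217/27 (v = -(1292/3 - 25)/9 = -⅑*1217/3 = -1217/27 ≈ -45.074)
0 - 21*v = 0 - 21*(-1217/27) = 0 + 8519/9 = 8519/9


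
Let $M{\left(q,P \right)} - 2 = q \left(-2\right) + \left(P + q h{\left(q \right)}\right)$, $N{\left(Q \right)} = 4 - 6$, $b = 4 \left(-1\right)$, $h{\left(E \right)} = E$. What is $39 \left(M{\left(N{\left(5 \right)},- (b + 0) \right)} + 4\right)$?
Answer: $702$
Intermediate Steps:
$b = -4$
$N{\left(Q \right)} = -2$ ($N{\left(Q \right)} = 4 - 6 = -2$)
$M{\left(q,P \right)} = 2 + P + q^{2} - 2 q$ ($M{\left(q,P \right)} = 2 + \left(q \left(-2\right) + \left(P + q q\right)\right) = 2 - \left(- P - q^{2} + 2 q\right) = 2 + \left(P + q^{2} - 2 q\right) = 2 + P + q^{2} - 2 q$)
$39 \left(M{\left(N{\left(5 \right)},- (b + 0) \right)} + 4\right) = 39 \left(\left(2 - \left(-4 + 0\right) + \left(-2\right)^{2} - -4\right) + 4\right) = 39 \left(\left(2 - -4 + 4 + 4\right) + 4\right) = 39 \left(\left(2 + 4 + 4 + 4\right) + 4\right) = 39 \left(14 + 4\right) = 39 \cdot 18 = 702$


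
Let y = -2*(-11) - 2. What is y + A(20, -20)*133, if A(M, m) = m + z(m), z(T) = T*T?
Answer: 50560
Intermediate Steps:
z(T) = T²
A(M, m) = m + m²
y = 20 (y = 22 - 2 = 20)
y + A(20, -20)*133 = 20 - 20*(1 - 20)*133 = 20 - 20*(-19)*133 = 20 + 380*133 = 20 + 50540 = 50560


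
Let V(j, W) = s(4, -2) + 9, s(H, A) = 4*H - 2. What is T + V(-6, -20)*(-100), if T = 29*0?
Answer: -2300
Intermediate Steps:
s(H, A) = -2 + 4*H
T = 0
V(j, W) = 23 (V(j, W) = (-2 + 4*4) + 9 = (-2 + 16) + 9 = 14 + 9 = 23)
T + V(-6, -20)*(-100) = 0 + 23*(-100) = 0 - 2300 = -2300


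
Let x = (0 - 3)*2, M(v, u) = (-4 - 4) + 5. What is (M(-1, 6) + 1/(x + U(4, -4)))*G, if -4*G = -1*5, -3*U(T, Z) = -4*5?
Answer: -15/8 ≈ -1.8750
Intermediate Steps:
U(T, Z) = 20/3 (U(T, Z) = -(-4)*5/3 = -⅓*(-20) = 20/3)
M(v, u) = -3 (M(v, u) = -8 + 5 = -3)
x = -6 (x = -3*2 = -6)
G = 5/4 (G = -(-1)*5/4 = -¼*(-5) = 5/4 ≈ 1.2500)
(M(-1, 6) + 1/(x + U(4, -4)))*G = (-3 + 1/(-6 + 20/3))*(5/4) = (-3 + 1/(⅔))*(5/4) = (-3 + 3/2)*(5/4) = -3/2*5/4 = -15/8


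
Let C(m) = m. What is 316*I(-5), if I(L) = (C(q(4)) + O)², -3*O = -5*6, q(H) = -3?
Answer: 15484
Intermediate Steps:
O = 10 (O = -(-5)*6/3 = -⅓*(-30) = 10)
I(L) = 49 (I(L) = (-3 + 10)² = 7² = 49)
316*I(-5) = 316*49 = 15484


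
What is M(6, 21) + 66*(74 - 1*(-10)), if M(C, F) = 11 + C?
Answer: 5561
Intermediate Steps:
M(6, 21) + 66*(74 - 1*(-10)) = (11 + 6) + 66*(74 - 1*(-10)) = 17 + 66*(74 + 10) = 17 + 66*84 = 17 + 5544 = 5561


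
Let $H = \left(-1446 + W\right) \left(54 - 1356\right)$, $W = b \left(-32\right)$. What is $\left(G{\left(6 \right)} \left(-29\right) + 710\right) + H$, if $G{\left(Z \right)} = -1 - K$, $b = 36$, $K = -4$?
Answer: $3383219$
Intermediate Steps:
$G{\left(Z \right)} = 3$ ($G{\left(Z \right)} = -1 - -4 = -1 + 4 = 3$)
$W = -1152$ ($W = 36 \left(-32\right) = -1152$)
$H = 3382596$ ($H = \left(-1446 - 1152\right) \left(54 - 1356\right) = \left(-2598\right) \left(-1302\right) = 3382596$)
$\left(G{\left(6 \right)} \left(-29\right) + 710\right) + H = \left(3 \left(-29\right) + 710\right) + 3382596 = \left(-87 + 710\right) + 3382596 = 623 + 3382596 = 3383219$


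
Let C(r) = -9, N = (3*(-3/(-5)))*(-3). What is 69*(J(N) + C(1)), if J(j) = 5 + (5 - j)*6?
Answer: 20148/5 ≈ 4029.6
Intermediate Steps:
N = -27/5 (N = (3*(-3*(-⅕)))*(-3) = (3*(⅗))*(-3) = (9/5)*(-3) = -27/5 ≈ -5.4000)
J(j) = 35 - 6*j (J(j) = 5 + (30 - 6*j) = 35 - 6*j)
69*(J(N) + C(1)) = 69*((35 - 6*(-27/5)) - 9) = 69*((35 + 162/5) - 9) = 69*(337/5 - 9) = 69*(292/5) = 20148/5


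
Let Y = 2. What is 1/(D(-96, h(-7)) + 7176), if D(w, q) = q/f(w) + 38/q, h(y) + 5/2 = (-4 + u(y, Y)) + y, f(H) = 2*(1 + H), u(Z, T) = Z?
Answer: 15580/111774881 ≈ 0.00013939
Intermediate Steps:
f(H) = 2 + 2*H
h(y) = -13/2 + 2*y (h(y) = -5/2 + ((-4 + y) + y) = -5/2 + (-4 + 2*y) = -13/2 + 2*y)
D(w, q) = 38/q + q/(2 + 2*w) (D(w, q) = q/(2 + 2*w) + 38/q = 38/q + q/(2 + 2*w))
1/(D(-96, h(-7)) + 7176) = 1/((76 + (-13/2 + 2*(-7))² + 76*(-96))/(2*(-13/2 + 2*(-7))*(1 - 96)) + 7176) = 1/((½)*(76 + (-13/2 - 14)² - 7296)/(-13/2 - 14*(-95)) + 7176) = 1/((½)*(-1/95)*(76 + (-41/2)² - 7296)/(-41/2) + 7176) = 1/((½)*(-2/41)*(-1/95)*(76 + 1681/4 - 7296) + 7176) = 1/((½)*(-2/41)*(-1/95)*(-27199/4) + 7176) = 1/(-27199/15580 + 7176) = 1/(111774881/15580) = 15580/111774881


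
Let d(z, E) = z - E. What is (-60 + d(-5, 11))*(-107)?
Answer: 8132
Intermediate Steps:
(-60 + d(-5, 11))*(-107) = (-60 + (-5 - 1*11))*(-107) = (-60 + (-5 - 11))*(-107) = (-60 - 16)*(-107) = -76*(-107) = 8132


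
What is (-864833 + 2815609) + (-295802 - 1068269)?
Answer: 586705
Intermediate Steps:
(-864833 + 2815609) + (-295802 - 1068269) = 1950776 - 1364071 = 586705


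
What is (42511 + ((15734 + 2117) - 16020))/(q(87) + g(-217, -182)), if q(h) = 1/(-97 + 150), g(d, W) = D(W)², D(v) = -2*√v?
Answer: -2350126/38583 ≈ -60.911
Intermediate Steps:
g(d, W) = 4*W (g(d, W) = (-2*√W)² = 4*W)
q(h) = 1/53
(42511 + ((15734 + 2117) - 16020))/(q(87) + g(-217, -182)) = (42511 + ((15734 + 2117) - 16020))/(1/53 + 4*(-182)) = (42511 + (17851 - 16020))/(1/53 - 728) = (42511 + 1831)/(-38583/53) = 44342*(-53/38583) = -2350126/38583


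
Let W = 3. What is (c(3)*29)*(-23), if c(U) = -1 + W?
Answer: -1334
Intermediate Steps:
c(U) = 2 (c(U) = -1 + 3 = 2)
(c(3)*29)*(-23) = (2*29)*(-23) = 58*(-23) = -1334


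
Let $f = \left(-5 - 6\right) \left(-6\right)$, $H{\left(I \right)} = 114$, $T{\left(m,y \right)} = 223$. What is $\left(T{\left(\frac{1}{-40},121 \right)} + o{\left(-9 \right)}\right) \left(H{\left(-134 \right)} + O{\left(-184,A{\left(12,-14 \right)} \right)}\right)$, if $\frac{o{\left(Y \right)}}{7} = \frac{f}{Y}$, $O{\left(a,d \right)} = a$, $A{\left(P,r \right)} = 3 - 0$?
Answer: $- \frac{36050}{3} \approx -12017.0$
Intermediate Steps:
$A{\left(P,r \right)} = 3$ ($A{\left(P,r \right)} = 3 + 0 = 3$)
$f = 66$ ($f = \left(-11\right) \left(-6\right) = 66$)
$o{\left(Y \right)} = \frac{462}{Y}$ ($o{\left(Y \right)} = 7 \frac{66}{Y} = \frac{462}{Y}$)
$\left(T{\left(\frac{1}{-40},121 \right)} + o{\left(-9 \right)}\right) \left(H{\left(-134 \right)} + O{\left(-184,A{\left(12,-14 \right)} \right)}\right) = \left(223 + \frac{462}{-9}\right) \left(114 - 184\right) = \left(223 + 462 \left(- \frac{1}{9}\right)\right) \left(-70\right) = \left(223 - \frac{154}{3}\right) \left(-70\right) = \frac{515}{3} \left(-70\right) = - \frac{36050}{3}$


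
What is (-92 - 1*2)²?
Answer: 8836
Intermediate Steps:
(-92 - 1*2)² = (-92 - 2)² = (-94)² = 8836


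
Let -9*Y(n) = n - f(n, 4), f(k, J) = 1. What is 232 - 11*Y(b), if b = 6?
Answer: 2143/9 ≈ 238.11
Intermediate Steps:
Y(n) = 1/9 - n/9 (Y(n) = -(n - 1*1)/9 = -(n - 1)/9 = -(-1 + n)/9 = 1/9 - n/9)
232 - 11*Y(b) = 232 - 11*(1/9 - 1/9*6) = 232 - 11*(1/9 - 2/3) = 232 - 11*(-5/9) = 232 + 55/9 = 2143/9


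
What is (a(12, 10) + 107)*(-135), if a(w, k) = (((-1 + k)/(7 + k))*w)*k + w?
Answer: -418905/17 ≈ -24641.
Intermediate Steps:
a(w, k) = w + k*w*(-1 + k)/(7 + k) (a(w, k) = (((-1 + k)/(7 + k))*w)*k + w = (w*(-1 + k)/(7 + k))*k + w = k*w*(-1 + k)/(7 + k) + w = w + k*w*(-1 + k)/(7 + k))
(a(12, 10) + 107)*(-135) = (12*(7 + 10**2)/(7 + 10) + 107)*(-135) = (12*(7 + 100)/17 + 107)*(-135) = (12*(1/17)*107 + 107)*(-135) = (1284/17 + 107)*(-135) = (3103/17)*(-135) = -418905/17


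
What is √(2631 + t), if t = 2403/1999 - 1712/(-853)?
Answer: 2*√1914758079437297/1705147 ≈ 51.325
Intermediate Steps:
t = 5472047/1705147 (t = 2403*(1/1999) - 1712*(-1/853) = 2403/1999 + 1712/853 = 5472047/1705147 ≈ 3.2091)
√(2631 + t) = √(2631 + 5472047/1705147) = √(4491713804/1705147) = 2*√1914758079437297/1705147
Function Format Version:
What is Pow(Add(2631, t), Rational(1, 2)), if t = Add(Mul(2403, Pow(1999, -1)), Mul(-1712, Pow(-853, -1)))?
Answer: Mul(Rational(2, 1705147), Pow(1914758079437297, Rational(1, 2))) ≈ 51.325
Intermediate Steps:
t = Rational(5472047, 1705147) (t = Add(Mul(2403, Rational(1, 1999)), Mul(-1712, Rational(-1, 853))) = Add(Rational(2403, 1999), Rational(1712, 853)) = Rational(5472047, 1705147) ≈ 3.2091)
Pow(Add(2631, t), Rational(1, 2)) = Pow(Add(2631, Rational(5472047, 1705147)), Rational(1, 2)) = Pow(Rational(4491713804, 1705147), Rational(1, 2)) = Mul(Rational(2, 1705147), Pow(1914758079437297, Rational(1, 2)))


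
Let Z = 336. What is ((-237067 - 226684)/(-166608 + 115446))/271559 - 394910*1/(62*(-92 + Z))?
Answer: -1371668921161163/52545222892356 ≈ -26.105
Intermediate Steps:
((-237067 - 226684)/(-166608 + 115446))/271559 - 394910*1/(62*(-92 + Z)) = ((-237067 - 226684)/(-166608 + 115446))/271559 - 394910*1/(62*(-92 + 336)) = -463751/(-51162)*(1/271559) - 394910/(62*244) = -463751*(-1/51162)*(1/271559) - 394910/15128 = (463751/51162)*(1/271559) - 394910*1/15128 = 463751/13893501558 - 197455/7564 = -1371668921161163/52545222892356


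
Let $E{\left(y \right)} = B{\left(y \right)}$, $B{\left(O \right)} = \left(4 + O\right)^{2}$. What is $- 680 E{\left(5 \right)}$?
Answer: $-55080$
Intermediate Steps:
$E{\left(y \right)} = \left(4 + y\right)^{2}$
$- 680 E{\left(5 \right)} = - 680 \left(4 + 5\right)^{2} = - 680 \cdot 9^{2} = \left(-680\right) 81 = -55080$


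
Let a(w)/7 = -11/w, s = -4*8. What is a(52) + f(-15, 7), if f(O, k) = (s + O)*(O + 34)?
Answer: -46513/52 ≈ -894.48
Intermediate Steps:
s = -32
f(O, k) = (-32 + O)*(34 + O) (f(O, k) = (-32 + O)*(O + 34) = (-32 + O)*(34 + O))
a(w) = -77/w (a(w) = 7*(-11/w) = -77/w)
a(52) + f(-15, 7) = -77/52 + (-1088 + (-15)² + 2*(-15)) = -77*1/52 + (-1088 + 225 - 30) = -77/52 - 893 = -46513/52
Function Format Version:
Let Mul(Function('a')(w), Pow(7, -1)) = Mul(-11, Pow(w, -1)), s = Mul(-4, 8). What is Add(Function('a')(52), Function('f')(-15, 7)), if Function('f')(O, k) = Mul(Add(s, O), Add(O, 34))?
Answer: Rational(-46513, 52) ≈ -894.48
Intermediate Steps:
s = -32
Function('f')(O, k) = Mul(Add(-32, O), Add(34, O)) (Function('f')(O, k) = Mul(Add(-32, O), Add(O, 34)) = Mul(Add(-32, O), Add(34, O)))
Function('a')(w) = Mul(-77, Pow(w, -1)) (Function('a')(w) = Mul(7, Mul(-11, Pow(w, -1))) = Mul(-77, Pow(w, -1)))
Add(Function('a')(52), Function('f')(-15, 7)) = Add(Mul(-77, Pow(52, -1)), Add(-1088, Pow(-15, 2), Mul(2, -15))) = Add(Mul(-77, Rational(1, 52)), Add(-1088, 225, -30)) = Add(Rational(-77, 52), -893) = Rational(-46513, 52)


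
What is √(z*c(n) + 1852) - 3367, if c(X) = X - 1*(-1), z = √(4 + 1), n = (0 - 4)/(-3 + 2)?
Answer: -3367 + √(1852 + 5*√5) ≈ -3323.8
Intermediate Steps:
n = 4 (n = -4/(-1) = -4*(-1) = 4)
z = √5 ≈ 2.2361
c(X) = 1 + X (c(X) = X + 1 = 1 + X)
√(z*c(n) + 1852) - 3367 = √(√5*(1 + 4) + 1852) - 3367 = √(√5*5 + 1852) - 3367 = √(5*√5 + 1852) - 3367 = √(1852 + 5*√5) - 3367 = -3367 + √(1852 + 5*√5)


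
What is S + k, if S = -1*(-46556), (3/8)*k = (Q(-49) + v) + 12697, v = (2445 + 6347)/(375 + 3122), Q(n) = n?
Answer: 842329780/10491 ≈ 80291.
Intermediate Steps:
v = 8792/3497 ≈ 2.5142
k = 353910784/10491 (k = 8*((-49 + 8792/3497) + 12697)/3 = 8*(-162561/3497 + 12697)/3 = (8/3)*(44238848/3497) = 353910784/10491 ≈ 33735.)
S = 46556
S + k = 46556 + 353910784/10491 = 842329780/10491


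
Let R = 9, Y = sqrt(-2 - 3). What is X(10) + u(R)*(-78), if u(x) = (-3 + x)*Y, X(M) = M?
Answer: 10 - 468*I*sqrt(5) ≈ 10.0 - 1046.5*I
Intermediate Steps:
Y = I*sqrt(5) (Y = sqrt(-5) = I*sqrt(5) ≈ 2.2361*I)
u(x) = I*sqrt(5)*(-3 + x) (u(x) = (-3 + x)*(I*sqrt(5)) = I*sqrt(5)*(-3 + x))
X(10) + u(R)*(-78) = 10 + (I*sqrt(5)*(-3 + 9))*(-78) = 10 + (I*sqrt(5)*6)*(-78) = 10 + (6*I*sqrt(5))*(-78) = 10 - 468*I*sqrt(5)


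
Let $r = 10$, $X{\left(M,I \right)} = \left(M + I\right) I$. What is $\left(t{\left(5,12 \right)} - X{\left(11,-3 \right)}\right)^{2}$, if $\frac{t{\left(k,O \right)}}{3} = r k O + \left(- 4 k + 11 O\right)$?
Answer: $4665600$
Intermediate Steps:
$X{\left(M,I \right)} = I \left(I + M\right)$ ($X{\left(M,I \right)} = \left(I + M\right) I = I \left(I + M\right)$)
$t{\left(k,O \right)} = - 12 k + 33 O + 30 O k$ ($t{\left(k,O \right)} = 3 \left(10 k O + \left(- 4 k + 11 O\right)\right) = 3 \left(10 O k + \left(- 4 k + 11 O\right)\right) = 3 \left(- 4 k + 11 O + 10 O k\right) = - 12 k + 33 O + 30 O k$)
$\left(t{\left(5,12 \right)} - X{\left(11,-3 \right)}\right)^{2} = \left(\left(\left(-12\right) 5 + 33 \cdot 12 + 30 \cdot 12 \cdot 5\right) - - 3 \left(-3 + 11\right)\right)^{2} = \left(\left(-60 + 396 + 1800\right) - \left(-3\right) 8\right)^{2} = \left(2136 - -24\right)^{2} = \left(2136 + 24\right)^{2} = 2160^{2} = 4665600$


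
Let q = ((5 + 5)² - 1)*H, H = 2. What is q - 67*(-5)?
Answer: 533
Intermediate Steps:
q = 198 (q = ((5 + 5)² - 1)*2 = (10² - 1)*2 = (100 - 1)*2 = 99*2 = 198)
q - 67*(-5) = 198 - 67*(-5) = 198 + 335 = 533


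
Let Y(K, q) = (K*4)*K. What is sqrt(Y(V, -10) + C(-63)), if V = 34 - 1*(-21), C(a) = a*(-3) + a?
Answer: sqrt(12226) ≈ 110.57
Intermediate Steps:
C(a) = -2*a (C(a) = -3*a + a = -2*a)
V = 55 (V = 34 + 21 = 55)
Y(K, q) = 4*K**2 (Y(K, q) = (4*K)*K = 4*K**2)
sqrt(Y(V, -10) + C(-63)) = sqrt(4*55**2 - 2*(-63)) = sqrt(4*3025 + 126) = sqrt(12100 + 126) = sqrt(12226)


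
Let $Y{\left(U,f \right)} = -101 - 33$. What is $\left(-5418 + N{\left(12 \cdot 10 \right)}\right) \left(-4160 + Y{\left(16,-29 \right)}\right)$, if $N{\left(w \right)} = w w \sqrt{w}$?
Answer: $23264892 - 123667200 \sqrt{30} \approx -6.5409 \cdot 10^{8}$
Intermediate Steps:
$N{\left(w \right)} = w^{\frac{5}{2}}$ ($N{\left(w \right)} = w^{2} \sqrt{w} = w^{\frac{5}{2}}$)
$Y{\left(U,f \right)} = -134$
$\left(-5418 + N{\left(12 \cdot 10 \right)}\right) \left(-4160 + Y{\left(16,-29 \right)}\right) = \left(-5418 + \left(12 \cdot 10\right)^{\frac{5}{2}}\right) \left(-4160 - 134\right) = \left(-5418 + 120^{\frac{5}{2}}\right) \left(-4294\right) = \left(-5418 + 28800 \sqrt{30}\right) \left(-4294\right) = 23264892 - 123667200 \sqrt{30}$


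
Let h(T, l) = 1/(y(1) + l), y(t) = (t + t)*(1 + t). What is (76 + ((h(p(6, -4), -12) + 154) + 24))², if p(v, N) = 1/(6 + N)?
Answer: 4124961/64 ≈ 64453.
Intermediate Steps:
y(t) = 2*t*(1 + t) (y(t) = (2*t)*(1 + t) = 2*t*(1 + t))
h(T, l) = 1/(4 + l) (h(T, l) = 1/(2*1*(1 + 1) + l) = 1/(2*1*2 + l) = 1/(4 + l))
(76 + ((h(p(6, -4), -12) + 154) + 24))² = (76 + ((1/(4 - 12) + 154) + 24))² = (76 + ((1/(-8) + 154) + 24))² = (76 + ((-⅛ + 154) + 24))² = (76 + (1231/8 + 24))² = (76 + 1423/8)² = (2031/8)² = 4124961/64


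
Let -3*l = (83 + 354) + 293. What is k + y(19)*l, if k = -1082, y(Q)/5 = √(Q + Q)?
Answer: -1082 - 3650*√38/3 ≈ -8582.0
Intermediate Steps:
y(Q) = 5*√2*√Q (y(Q) = 5*√(Q + Q) = 5*√(2*Q) = 5*(√2*√Q) = 5*√2*√Q)
l = -730/3 (l = -((83 + 354) + 293)/3 = -(437 + 293)/3 = -⅓*730 = -730/3 ≈ -243.33)
k + y(19)*l = -1082 + (5*√2*√19)*(-730/3) = -1082 + (5*√38)*(-730/3) = -1082 - 3650*√38/3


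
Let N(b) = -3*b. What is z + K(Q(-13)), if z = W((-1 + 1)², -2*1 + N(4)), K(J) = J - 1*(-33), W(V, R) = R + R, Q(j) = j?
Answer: -8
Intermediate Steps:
W(V, R) = 2*R
K(J) = 33 + J (K(J) = J + 33 = 33 + J)
z = -28 (z = 2*(-2*1 - 3*4) = 2*(-2 - 12) = 2*(-14) = -28)
z + K(Q(-13)) = -28 + (33 - 13) = -28 + 20 = -8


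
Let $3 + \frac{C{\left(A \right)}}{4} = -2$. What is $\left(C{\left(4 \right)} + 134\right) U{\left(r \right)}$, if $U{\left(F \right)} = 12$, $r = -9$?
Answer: $1368$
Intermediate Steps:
$C{\left(A \right)} = -20$ ($C{\left(A \right)} = -12 + 4 \left(-2\right) = -12 - 8 = -20$)
$\left(C{\left(4 \right)} + 134\right) U{\left(r \right)} = \left(-20 + 134\right) 12 = 114 \cdot 12 = 1368$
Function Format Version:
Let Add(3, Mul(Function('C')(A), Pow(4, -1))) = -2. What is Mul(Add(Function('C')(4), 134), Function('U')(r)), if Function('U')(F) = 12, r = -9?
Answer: 1368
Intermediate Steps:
Function('C')(A) = -20 (Function('C')(A) = Add(-12, Mul(4, -2)) = Add(-12, -8) = -20)
Mul(Add(Function('C')(4), 134), Function('U')(r)) = Mul(Add(-20, 134), 12) = Mul(114, 12) = 1368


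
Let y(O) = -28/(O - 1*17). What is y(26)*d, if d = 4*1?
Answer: -112/9 ≈ -12.444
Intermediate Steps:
y(O) = -28/(-17 + O) (y(O) = -28/(O - 17) = -28/(-17 + O))
d = 4
y(26)*d = -28/(-17 + 26)*4 = -28/9*4 = -112/9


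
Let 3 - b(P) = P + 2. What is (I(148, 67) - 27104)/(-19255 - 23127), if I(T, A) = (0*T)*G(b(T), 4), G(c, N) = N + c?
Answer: 13552/21191 ≈ 0.63952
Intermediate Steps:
b(P) = 1 - P (b(P) = 3 - (P + 2) = 3 - (2 + P) = 3 + (-2 - P) = 1 - P)
I(T, A) = 0 (I(T, A) = (0*T)*(4 + (1 - T)) = 0*(5 - T) = 0)
(I(148, 67) - 27104)/(-19255 - 23127) = (0 - 27104)/(-19255 - 23127) = -27104/(-42382) = -27104*(-1/42382) = 13552/21191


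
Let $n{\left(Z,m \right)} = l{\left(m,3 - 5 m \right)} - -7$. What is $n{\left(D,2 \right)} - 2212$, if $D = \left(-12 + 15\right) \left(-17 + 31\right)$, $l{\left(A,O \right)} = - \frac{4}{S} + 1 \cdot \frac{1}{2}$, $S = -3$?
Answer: $- \frac{13219}{6} \approx -2203.2$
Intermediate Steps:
$l{\left(A,O \right)} = \frac{11}{6}$ ($l{\left(A,O \right)} = - \frac{4}{-3} + 1 \cdot \frac{1}{2} = \left(-4\right) \left(- \frac{1}{3}\right) + 1 \cdot \frac{1}{2} = \frac{4}{3} + \frac{1}{2} = \frac{11}{6}$)
$D = 42$ ($D = 3 \cdot 14 = 42$)
$n{\left(Z,m \right)} = \frac{53}{6}$ ($n{\left(Z,m \right)} = \frac{11}{6} - -7 = \frac{11}{6} + 7 = \frac{53}{6}$)
$n{\left(D,2 \right)} - 2212 = \frac{53}{6} - 2212 = - \frac{13219}{6}$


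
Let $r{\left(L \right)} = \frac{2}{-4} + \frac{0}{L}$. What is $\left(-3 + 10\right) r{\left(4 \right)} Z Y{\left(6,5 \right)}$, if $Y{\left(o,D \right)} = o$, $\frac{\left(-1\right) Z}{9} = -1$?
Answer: $-189$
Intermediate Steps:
$Z = 9$ ($Z = \left(-9\right) \left(-1\right) = 9$)
$r{\left(L \right)} = - \frac{1}{2}$ ($r{\left(L \right)} = 2 \left(- \frac{1}{4}\right) + 0 = - \frac{1}{2} + 0 = - \frac{1}{2}$)
$\left(-3 + 10\right) r{\left(4 \right)} Z Y{\left(6,5 \right)} = \left(-3 + 10\right) \left(- \frac{1}{2}\right) 9 \cdot 6 = 7 \left(- \frac{1}{2}\right) 54 = \left(- \frac{7}{2}\right) 54 = -189$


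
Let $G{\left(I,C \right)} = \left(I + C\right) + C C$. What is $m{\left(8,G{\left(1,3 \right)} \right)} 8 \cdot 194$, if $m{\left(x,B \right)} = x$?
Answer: $12416$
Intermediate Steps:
$G{\left(I,C \right)} = C + I + C^{2}$ ($G{\left(I,C \right)} = \left(C + I\right) + C^{2} = C + I + C^{2}$)
$m{\left(8,G{\left(1,3 \right)} \right)} 8 \cdot 194 = 8 \cdot 8 \cdot 194 = 64 \cdot 194 = 12416$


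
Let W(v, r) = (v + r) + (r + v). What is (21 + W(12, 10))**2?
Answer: 4225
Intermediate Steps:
W(v, r) = 2*r + 2*v (W(v, r) = (r + v) + (r + v) = 2*r + 2*v)
(21 + W(12, 10))**2 = (21 + (2*10 + 2*12))**2 = (21 + (20 + 24))**2 = (21 + 44)**2 = 65**2 = 4225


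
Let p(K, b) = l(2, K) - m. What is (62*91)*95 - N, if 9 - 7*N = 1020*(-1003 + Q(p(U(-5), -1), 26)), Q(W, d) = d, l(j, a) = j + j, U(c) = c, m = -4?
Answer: 2755381/7 ≈ 3.9363e+5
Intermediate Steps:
l(j, a) = 2*j
p(K, b) = 8 (p(K, b) = 2*2 - 1*(-4) = 4 + 4 = 8)
N = 996549/7 (N = 9/7 - 1020*(-1003 + 26)/7 = 9/7 - 1020*(-977)/7 = 9/7 - 1/7*(-996540) = 9/7 + 996540/7 = 996549/7 ≈ 1.4236e+5)
(62*91)*95 - N = (62*91)*95 - 1*996549/7 = 5642*95 - 996549/7 = 535990 - 996549/7 = 2755381/7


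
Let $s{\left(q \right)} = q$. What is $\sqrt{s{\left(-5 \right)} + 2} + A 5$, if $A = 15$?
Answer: $75 + i \sqrt{3} \approx 75.0 + 1.732 i$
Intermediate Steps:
$\sqrt{s{\left(-5 \right)} + 2} + A 5 = \sqrt{-5 + 2} + 15 \cdot 5 = \sqrt{-3} + 75 = i \sqrt{3} + 75 = 75 + i \sqrt{3}$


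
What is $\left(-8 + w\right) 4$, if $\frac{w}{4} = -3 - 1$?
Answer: $-96$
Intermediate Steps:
$w = -16$ ($w = 4 \left(-3 - 1\right) = 4 \left(-4\right) = -16$)
$\left(-8 + w\right) 4 = \left(-8 - 16\right) 4 = \left(-24\right) 4 = -96$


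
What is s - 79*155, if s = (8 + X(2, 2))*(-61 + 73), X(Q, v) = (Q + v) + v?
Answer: -12077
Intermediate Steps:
X(Q, v) = Q + 2*v
s = 168 (s = (8 + (2 + 2*2))*(-61 + 73) = (8 + (2 + 4))*12 = (8 + 6)*12 = 14*12 = 168)
s - 79*155 = 168 - 79*155 = 168 - 12245 = -12077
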